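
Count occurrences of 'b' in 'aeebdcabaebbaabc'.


Scanning 'aeebdcabaebbaabc' for 'b':
  Position 3: 'b' -> MATCH (count: 1)
  Position 7: 'b' -> MATCH (count: 2)
  Position 10: 'b' -> MATCH (count: 3)
  Position 11: 'b' -> MATCH (count: 4)
  Position 14: 'b' -> MATCH (count: 5)
Total occurrences of 'b': 5

5


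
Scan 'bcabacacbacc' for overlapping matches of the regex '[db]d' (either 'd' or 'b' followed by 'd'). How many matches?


Pattern: [db]d means either 'd' or 'b' followed by 'd'.
Scanning 'bcabacacbacc' position-by-position:
  Pos 0: window 'bc' -> no
  Pos 1: window 'ca' -> no
  Pos 2: window 'ab' -> no
  Pos 3: window 'ba' -> no
  Pos 4: window 'ac' -> no
  Pos 5: window 'ca' -> no
  Pos 6: window 'ac' -> no
  Pos 7: window 'cb' -> no
  Pos 8: window 'ba' -> no
  Pos 9: window 'ac' -> no
  Pos 10: window 'cc' -> no
  Pos 11: window 'c' -> no
Total matches: 0

0


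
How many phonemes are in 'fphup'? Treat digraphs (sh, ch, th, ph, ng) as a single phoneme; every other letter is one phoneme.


Parsing 'fphup' greedily, digraphs first:
  'f' -> consonant phoneme (phonemes so far: 1)
  'ph' -> digraph (1 consonant phoneme) (phonemes so far: 2)
  'u' -> vowel phoneme (phonemes so far: 3)
  'p' -> consonant phoneme (phonemes so far: 4)
Total phonemes: 4

4


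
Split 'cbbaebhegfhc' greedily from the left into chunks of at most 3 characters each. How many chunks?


'cbbaebhegfhc' has 12 characters.
Chunking with max size 3:
  Chunk 1: 'cbb' (positions 0-2)
  Chunk 2: 'aeb' (positions 3-5)
  Chunk 3: 'heg' (positions 6-8)
  Chunk 4: 'fhc' (positions 9-11)
Total chunks: ceil(12 / 3) = 4

4


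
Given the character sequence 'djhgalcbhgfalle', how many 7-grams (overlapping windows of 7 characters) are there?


String 'djhgalcbhgfalle' has length L = 15.
Number of overlapping n-grams = L - n + 1
Substituting: 15 - 7 + 1 = 9

9


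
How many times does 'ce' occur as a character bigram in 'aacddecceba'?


Scanning 'aacddecceba' for bigram 'ce':
  Position 0: 'aa' -> no
  Position 1: 'ac' -> no
  Position 2: 'cd' -> no
  Position 3: 'dd' -> no
  Position 4: 'de' -> no
  Position 5: 'ec' -> no
  Position 6: 'cc' -> no
  Position 7: 'ce' -> MATCH
  Position 8: 'eb' -> no
  Position 9: 'ba' -> no
Total matches: 1

1


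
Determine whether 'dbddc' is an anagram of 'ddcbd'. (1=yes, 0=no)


Sort characters of 'dbddc': 'bcddd'
Sort characters of 'ddcbd': 'bcddd'
Sorted forms match -> they ARE anagrams
Result: 1

1


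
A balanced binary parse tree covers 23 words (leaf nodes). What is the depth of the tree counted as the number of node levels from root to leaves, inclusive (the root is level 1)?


In a balanced binary tree with n leaves the deepest leaf is ceil(log2(n)) edges below the root,
so counting node levels inclusive of root and leaves gives ceil(log2(n)) + 1 levels.
log2(23) = 4.5236
ceil(4.5236) = 5
levels = 5 + 1 = 6

6


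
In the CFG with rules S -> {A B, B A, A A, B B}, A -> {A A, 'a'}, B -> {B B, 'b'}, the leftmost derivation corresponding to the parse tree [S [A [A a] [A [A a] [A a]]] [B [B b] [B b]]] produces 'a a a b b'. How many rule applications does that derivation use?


Every bracketed nonterminal node [X ...] in the tree is produced by exactly one rule application.
Reading the tree off as a leftmost derivation:
  Step 1: S  =>  A B   (applied S -> A B)
  Step 2: A B  =>  A A B   (applied A -> A A)
  Step 3: A A B  =>  a A B   (applied A -> a)
  Step 4: a A B  =>  a A A B   (applied A -> A A)
  Step 5: a A A B  =>  a a A B   (applied A -> a)
  Step 6: a a A B  =>  a a a B   (applied A -> a)
  Step 7: a a a B  =>  a a a B B   (applied B -> B B)
  Step 8: a a a B B  =>  a a a b B   (applied B -> b)
  Step 9: a a a b B  =>  a a a b b   (applied B -> b)
Final yield: a a a b b
Total rewrite steps: 9

9


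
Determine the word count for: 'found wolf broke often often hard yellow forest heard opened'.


Counting words by splitting on spaces:
  Word 1: 'found'
  Word 2: 'wolf'
  Word 3: 'broke'
  Word 4: 'often'
  Word 5: 'often'
  Word 6: 'hard'
  Word 7: 'yellow'
  Word 8: 'forest'
  Word 9: 'heard'
  Word 10: 'opened'
Total words: 10

10


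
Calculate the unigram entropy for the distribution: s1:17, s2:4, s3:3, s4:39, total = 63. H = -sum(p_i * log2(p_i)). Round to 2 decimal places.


Computing entropy H = -sum(p_i * log2(p_i)):
  s1: p = 17/63 = 0.2698, -p*log2(p) = 0.5100
  s2: p = 4/63 = 0.0635, -p*log2(p) = 0.2525
  s3: p = 3/63 = 0.0476, -p*log2(p) = 0.2092
  s4: p = 39/63 = 0.6190, -p*log2(p) = 0.4283
H = sum of terms = 1.4000
Rounded to 2 decimals: 1.40

1.40


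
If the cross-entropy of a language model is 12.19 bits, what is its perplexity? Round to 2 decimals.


Perplexity formula: PP = 2^H
H = 12.19
PP = 2^12.19
Decompose: 2^12.19 = 2^12 * 2^0.19
2^12 = 4096, 2^0.19 ~ 1.1407637
PP ~ 4096 * 1.1407637 = 4672.5681152
Rounded to 2 decimals: 4672.57

4672.57


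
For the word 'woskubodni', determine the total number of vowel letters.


Scanning each character of 'woskubodni':
  Position 1: 'w' -> consonant (running count: 0)
  Position 2: 'o' -> vowel (running count: 1)
  Position 3: 's' -> consonant (running count: 1)
  Position 4: 'k' -> consonant (running count: 1)
  Position 5: 'u' -> vowel (running count: 2)
  Position 6: 'b' -> consonant (running count: 2)
  Position 7: 'o' -> vowel (running count: 3)
  Position 8: 'd' -> consonant (running count: 3)
  Position 9: 'n' -> consonant (running count: 3)
  Position 10: 'i' -> vowel (running count: 4)
Total vowels: 4

4


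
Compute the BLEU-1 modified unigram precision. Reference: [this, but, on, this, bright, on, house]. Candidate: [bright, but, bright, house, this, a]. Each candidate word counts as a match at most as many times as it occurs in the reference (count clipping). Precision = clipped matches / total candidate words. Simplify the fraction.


Reference word counts: {'bright': 1, 'but': 1, 'house': 1, 'on': 2, 'this': 2}
Checking each candidate word (with clipping):
  'bright' -> in reference (ref count 1, used 1/1) -> match (matches: 1)
  'but' -> in reference (ref count 1, used 1/1) -> match (matches: 2)
  'bright' -> ref count 1 already used up (1/1) -> clipped, no match (matches: 2)
  'house' -> in reference (ref count 1, used 1/1) -> match (matches: 3)
  'this' -> in reference (ref count 2, used 1/2) -> match (matches: 4)
  'a' -> not in reference -> no match (matches: 4)
Clipped matches: 4, Candidate length: 6
Precision = 4/6 = 2/3

2/3


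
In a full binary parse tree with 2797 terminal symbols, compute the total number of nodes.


Leaf nodes (terminals): 2797
Internal nodes = n - 1 = 2797 - 1 = 2796
Total = leaves + internal = 2797 + 2796 = 5593

5593


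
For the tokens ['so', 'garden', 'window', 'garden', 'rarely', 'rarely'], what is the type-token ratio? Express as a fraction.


Tokens: 6
Unique types: ('garden', 'rarely', 'so', 'window') = 4
TTR = 4/6
Simplify: divide both by 2 -> 2/3
TTR = 2/3

2/3


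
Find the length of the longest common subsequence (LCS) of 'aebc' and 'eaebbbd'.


DP table for LCS of 'aebc' and 'eaebbbd':
       e  a  e  b  b  b  d
    0  0  0  0  0  0  0  0
  a 0  0  1  1  1  1  1  1
  e 0  1  1  2  2  2  2  2
  b 0  1  1  2  3  3  3  3
  c 0  1  1  2  3  3  3  3
LCS: 'aeb'
LCS length = 3

3


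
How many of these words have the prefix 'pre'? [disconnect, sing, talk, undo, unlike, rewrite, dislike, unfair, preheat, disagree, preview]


Checking each word for prefix 'pre':
  'disconnect' -> no (count: 0)
  'sing' -> no (count: 0)
  'talk' -> no (count: 0)
  'undo' -> no (count: 0)
  'unlike' -> no (count: 0)
  'rewrite' -> no (count: 0)
  'dislike' -> no (count: 0)
  'unfair' -> no (count: 0)
  'preheat' -> YES, starts with 'pre' (count: 1)
  'disagree' -> no (count: 1)
  'preview' -> YES, starts with 'pre' (count: 2)
Total with prefix 'pre': 2

2


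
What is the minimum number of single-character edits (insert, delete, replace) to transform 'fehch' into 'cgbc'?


Building DP table for s1='fehch' (len 5) and s2='cgbc' (len 4):
       c  g  b  c
    0  1  2  3  4
  f 1  1  2  3  4
  e 2  2  2  3  4
  h 3  3  3  3  4
  c 4  3  4  4  3
  h 5  4  4  5  4
Edit distance = dp[5][4] = 4

4


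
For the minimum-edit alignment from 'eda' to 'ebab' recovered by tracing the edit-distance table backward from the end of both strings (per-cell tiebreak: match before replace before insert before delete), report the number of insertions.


Edit distance = 2. Backtracking from cell (3, 4) with preference match > replace > insert > delete,
then listing the resulting alignment 'eda' -> 'ebab' left to right:
  Step 1: keep 'e'
  Step 2: replace d->b
  Step 3: keep 'a'
  Step 4: insert 'b' [insertion #1]
Total insertions: 1

1


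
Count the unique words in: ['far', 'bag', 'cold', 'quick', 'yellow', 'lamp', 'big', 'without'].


Listing all tokens and tracking unique types:
  Token 1: 'far' -> NEW (unique so far: 1)
  Token 2: 'bag' -> NEW (unique so far: 2)
  Token 3: 'cold' -> NEW (unique so far: 3)
  Token 4: 'quick' -> NEW (unique so far: 4)
  Token 5: 'yellow' -> NEW (unique so far: 5)
  Token 6: 'lamp' -> NEW (unique so far: 6)
  Token 7: 'big' -> NEW (unique so far: 7)
  Token 8: 'without' -> NEW (unique so far: 8)
Unique types: ('bag', 'big', 'cold', 'far', 'lamp', 'quick', 'without', 'yellow')
Vocabulary size: 8

8


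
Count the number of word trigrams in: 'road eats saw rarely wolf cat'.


Word trigrams from [6] words:
  Trigram 1: (road eats saw)
  Trigram 2: (eats saw rarely)
  Trigram 3: (saw rarely wolf)
  Trigram 4: (rarely wolf cat)
Total word trigrams: 6 - 2 = 4

4


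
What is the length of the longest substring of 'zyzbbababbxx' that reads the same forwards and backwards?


Scanning 'zyzbbababbxx' for palindromic substrings.
Substring at positions 3-9: 'bbababb'.
Check: reverse('bbababb') = 'bbababb' -> palindrome confirmed.
Neighbouring characters ('z' / 'x') break symmetry, so it cannot extend further.
No longer palindromic substring exists; longest length = 7

7


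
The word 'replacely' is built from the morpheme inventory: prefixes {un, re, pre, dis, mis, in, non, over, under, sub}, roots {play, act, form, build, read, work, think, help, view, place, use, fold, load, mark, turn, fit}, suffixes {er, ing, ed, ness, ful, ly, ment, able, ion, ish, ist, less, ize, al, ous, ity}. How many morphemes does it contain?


Segmenting 'replacely' against the inventory:
  're' -> prefix (morpheme 1)
  'place' -> root (morpheme 2)
  'ly' -> suffix (morpheme 3)
Total morphemes: 3

3


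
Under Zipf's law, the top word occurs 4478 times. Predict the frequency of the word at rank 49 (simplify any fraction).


Zipf's law: freq(rank) = f1 / rank
f1 = 4478, rank = 49
freq = 4478 / 49
GCD(4478, 49) = 1
Simplified: 4478/49

4478/49


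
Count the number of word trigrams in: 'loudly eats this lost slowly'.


Word trigrams from [5] words:
  Trigram 1: (loudly eats this)
  Trigram 2: (eats this lost)
  Trigram 3: (this lost slowly)
Total word trigrams: 5 - 2 = 3

3


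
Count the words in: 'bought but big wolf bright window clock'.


Counting words by splitting on spaces:
  Word 1: 'bought'
  Word 2: 'but'
  Word 3: 'big'
  Word 4: 'wolf'
  Word 5: 'bright'
  Word 6: 'window'
  Word 7: 'clock'
Total words: 7

7


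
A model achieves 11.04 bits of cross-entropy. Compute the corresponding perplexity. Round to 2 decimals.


Perplexity formula: PP = 2^H
H = 11.04
PP = 2^11.04
Decompose: 2^11.04 = 2^11 * 2^0.04
2^11 = 2048, 2^0.04 ~ 1.0281138
PP ~ 2048 * 1.0281138 = 2105.5770624
Rounded to 2 decimals: 2105.58

2105.58


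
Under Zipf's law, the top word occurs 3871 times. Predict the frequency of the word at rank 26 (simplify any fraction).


Zipf's law: freq(rank) = f1 / rank
f1 = 3871, rank = 26
freq = 3871 / 26
GCD(3871, 26) = 1
Simplified: 3871/26

3871/26


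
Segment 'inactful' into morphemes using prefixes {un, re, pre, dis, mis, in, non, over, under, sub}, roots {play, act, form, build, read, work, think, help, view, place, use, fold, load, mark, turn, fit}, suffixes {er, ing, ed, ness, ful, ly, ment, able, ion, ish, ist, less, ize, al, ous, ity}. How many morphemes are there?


Segmenting 'inactful' against the inventory:
  'in' -> prefix (morpheme 1)
  'act' -> root (morpheme 2)
  'ful' -> suffix (morpheme 3)
Total morphemes: 3

3


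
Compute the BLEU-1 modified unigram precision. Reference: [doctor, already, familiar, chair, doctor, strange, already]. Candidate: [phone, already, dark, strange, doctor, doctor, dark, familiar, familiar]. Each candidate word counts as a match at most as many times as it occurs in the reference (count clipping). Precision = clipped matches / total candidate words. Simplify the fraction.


Reference word counts: {'already': 2, 'chair': 1, 'doctor': 2, 'familiar': 1, 'strange': 1}
Checking each candidate word (with clipping):
  'phone' -> not in reference -> no match (matches: 0)
  'already' -> in reference (ref count 2, used 1/2) -> match (matches: 1)
  'dark' -> not in reference -> no match (matches: 1)
  'strange' -> in reference (ref count 1, used 1/1) -> match (matches: 2)
  'doctor' -> in reference (ref count 2, used 1/2) -> match (matches: 3)
  'doctor' -> in reference (ref count 2, used 2/2) -> match (matches: 4)
  'dark' -> not in reference -> no match (matches: 4)
  'familiar' -> in reference (ref count 1, used 1/1) -> match (matches: 5)
  'familiar' -> ref count 1 already used up (1/1) -> clipped, no match (matches: 5)
Clipped matches: 5, Candidate length: 9
Precision = 5/9

5/9


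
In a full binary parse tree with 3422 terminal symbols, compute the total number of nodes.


Leaf nodes (terminals): 3422
Internal nodes = n - 1 = 3422 - 1 = 3421
Total = leaves + internal = 3422 + 3421 = 6843

6843


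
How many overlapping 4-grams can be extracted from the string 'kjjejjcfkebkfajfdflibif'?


String 'kjjejjcfkebkfajfdflibif' has length L = 23.
Number of overlapping n-grams = L - n + 1
Substituting: 23 - 4 + 1 = 20

20


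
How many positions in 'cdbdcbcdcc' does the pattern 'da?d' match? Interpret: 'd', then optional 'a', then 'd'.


Pattern: da?d means 'd', then optional 'a', then 'd'.
Scanning 'cdbdcbcdcc' position-by-position:
  Pos 0: window 'cdb' -> no
  Pos 1: window 'dbd' -> no
  Pos 2: window 'bdc' -> no
  Pos 3: window 'dcb' -> no
  Pos 4: window 'cbc' -> no
  Pos 5: window 'bcd' -> no
  Pos 6: window 'cdc' -> no
  Pos 7: window 'dcc' -> no
  Pos 8: window 'cc' -> no
  Pos 9: window 'c' -> no
Total matches: 0

0


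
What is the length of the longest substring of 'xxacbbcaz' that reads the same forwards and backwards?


Scanning 'xxacbbcaz' for palindromic substrings.
Substring at positions 2-7: 'acbbca'.
Check: reverse('acbbca') = 'acbbca' -> palindrome confirmed.
Neighbouring characters ('x' / 'z') break symmetry, so it cannot extend further.
No longer palindromic substring exists; longest length = 6

6


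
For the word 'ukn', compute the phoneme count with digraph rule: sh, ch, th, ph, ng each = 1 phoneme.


Parsing 'ukn' greedily, digraphs first:
  'u' -> vowel phoneme (phonemes so far: 1)
  'k' -> consonant phoneme (phonemes so far: 2)
  'n' -> consonant phoneme (phonemes so far: 3)
Total phonemes: 3

3


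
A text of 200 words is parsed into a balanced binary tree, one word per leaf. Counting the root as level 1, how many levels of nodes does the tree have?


In a balanced binary tree with n leaves the deepest leaf is ceil(log2(n)) edges below the root,
so counting node levels inclusive of root and leaves gives ceil(log2(n)) + 1 levels.
log2(200) = 7.6439
ceil(7.6439) = 8
levels = 8 + 1 = 9

9


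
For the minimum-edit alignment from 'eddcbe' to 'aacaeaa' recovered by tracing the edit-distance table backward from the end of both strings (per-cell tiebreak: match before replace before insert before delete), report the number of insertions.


Edit distance = 6. Backtracking from cell (6, 7) with preference match > replace > insert > delete,
then listing the resulting alignment 'eddcbe' -> 'aacaeaa' left to right:
  Step 1: delete 'e'
  Step 2: replace d->a
  Step 3: replace d->a
  Step 4: keep 'c'
  Step 5: replace b->a
  Step 6: keep 'e'
  Step 7: insert 'a' [insertion #1]
  Step 8: insert 'a' [insertion #2]
Total insertions: 2

2


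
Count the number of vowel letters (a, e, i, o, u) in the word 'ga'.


Scanning each character of 'ga':
  Position 1: 'g' -> consonant (running count: 0)
  Position 2: 'a' -> vowel (running count: 1)
Total vowels: 1

1


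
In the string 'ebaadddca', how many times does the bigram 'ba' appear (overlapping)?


Scanning 'ebaadddca' for bigram 'ba':
  Position 0: 'eb' -> no
  Position 1: 'ba' -> MATCH
  Position 2: 'aa' -> no
  Position 3: 'ad' -> no
  Position 4: 'dd' -> no
  Position 5: 'dd' -> no
  Position 6: 'dc' -> no
  Position 7: 'ca' -> no
Total matches: 1

1


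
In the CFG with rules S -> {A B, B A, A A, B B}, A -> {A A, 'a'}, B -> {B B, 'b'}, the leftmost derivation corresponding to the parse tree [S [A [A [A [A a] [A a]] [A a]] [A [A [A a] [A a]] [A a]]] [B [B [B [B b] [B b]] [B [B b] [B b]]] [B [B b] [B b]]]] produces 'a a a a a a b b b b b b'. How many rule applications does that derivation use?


Every bracketed nonterminal node [X ...] in the tree is produced by exactly one rule application.
Reading the tree off as a leftmost derivation:
  Step 1: S  =>  A B   (applied S -> A B)
  Step 2: A B  =>  A A B   (applied A -> A A)
  Step 3: A A B  =>  A A A B   (applied A -> A A)
  Step 4: A A A B  =>  A A A A B   (applied A -> A A)
  Step 5: A A A A B  =>  a A A A B   (applied A -> a)
  Step 6: a A A A B  =>  a a A A B   (applied A -> a)
  Step 7: a a A A B  =>  a a a A B   (applied A -> a)
  Step 8: a a a A B  =>  a a a A A B   (applied A -> A A)
  Step 9: a a a A A B  =>  a a a A A A B   (applied A -> A A)
  Step 10: a a a A A A B  =>  a a a a A A B   (applied A -> a)
  Step 11: a a a a A A B  =>  a a a a a A B   (applied A -> a)
  Step 12: a a a a a A B  =>  a a a a a a B   (applied A -> a)
  Step 13: a a a a a a B  =>  a a a a a a B B   (applied B -> B B)
  Step 14: a a a a a a B B  =>  a a a a a a B B B   (applied B -> B B)
  Step 15: a a a a a a B B B  =>  a a a a a a B B B B   (applied B -> B B)
  Step 16: a a a a a a B B B B  =>  a a a a a a b B B B   (applied B -> b)
  Step 17: a a a a a a b B B B  =>  a a a a a a b b B B   (applied B -> b)
  Step 18: a a a a a a b b B B  =>  a a a a a a b b B B B   (applied B -> B B)
  Step 19: a a a a a a b b B B B  =>  a a a a a a b b b B B   (applied B -> b)
  Step 20: a a a a a a b b b B B  =>  a a a a a a b b b b B   (applied B -> b)
  Step 21: a a a a a a b b b b B  =>  a a a a a a b b b b B B   (applied B -> B B)
  Step 22: a a a a a a b b b b B B  =>  a a a a a a b b b b b B   (applied B -> b)
  Step 23: a a a a a a b b b b b B  =>  a a a a a a b b b b b b   (applied B -> b)
Final yield: a a a a a a b b b b b b
Total rewrite steps: 23

23


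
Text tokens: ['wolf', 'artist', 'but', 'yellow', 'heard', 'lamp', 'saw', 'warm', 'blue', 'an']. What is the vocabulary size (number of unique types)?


Listing all tokens and tracking unique types:
  Token 1: 'wolf' -> NEW (unique so far: 1)
  Token 2: 'artist' -> NEW (unique so far: 2)
  Token 3: 'but' -> NEW (unique so far: 3)
  Token 4: 'yellow' -> NEW (unique so far: 4)
  Token 5: 'heard' -> NEW (unique so far: 5)
  Token 6: 'lamp' -> NEW (unique so far: 6)
  Token 7: 'saw' -> NEW (unique so far: 7)
  Token 8: 'warm' -> NEW (unique so far: 8)
  Token 9: 'blue' -> NEW (unique so far: 9)
  Token 10: 'an' -> NEW (unique so far: 10)
Unique types: ('an', 'artist', 'blue', 'but', 'heard', 'lamp', 'saw', 'warm', 'wolf', 'yellow')
Vocabulary size: 10

10


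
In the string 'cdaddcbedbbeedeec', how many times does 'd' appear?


Scanning 'cdaddcbedbbeedeec' for 'd':
  Position 1: 'd' -> MATCH (count: 1)
  Position 3: 'd' -> MATCH (count: 2)
  Position 4: 'd' -> MATCH (count: 3)
  Position 8: 'd' -> MATCH (count: 4)
  Position 13: 'd' -> MATCH (count: 5)
Total occurrences of 'd': 5

5


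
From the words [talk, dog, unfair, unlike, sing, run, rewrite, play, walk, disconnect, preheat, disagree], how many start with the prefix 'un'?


Checking each word for prefix 'un':
  'talk' -> no (count: 0)
  'dog' -> no (count: 0)
  'unfair' -> YES, starts with 'un' (count: 1)
  'unlike' -> YES, starts with 'un' (count: 2)
  'sing' -> no (count: 2)
  'run' -> no (count: 2)
  'rewrite' -> no (count: 2)
  'play' -> no (count: 2)
  'walk' -> no (count: 2)
  'disconnect' -> no (count: 2)
  'preheat' -> no (count: 2)
  'disagree' -> no (count: 2)
Total with prefix 'un': 2

2


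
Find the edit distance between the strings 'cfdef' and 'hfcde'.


Building DP table for s1='cfdef' (len 5) and s2='hfcde' (len 5):
       h  f  c  d  e
    0  1  2  3  4  5
  c 1  1  2  2  3  4
  f 2  2  1  2  3  4
  d 3  3  2  2  2  3
  e 4  4  3  3  3  2
  f 5  5  4  4  4  3
Edit distance = dp[5][5] = 3

3


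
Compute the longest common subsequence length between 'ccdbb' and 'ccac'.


DP table for LCS of 'ccdbb' and 'ccac':
       c  c  a  c
    0  0  0  0  0
  c 0  1  1  1  1
  c 0  1  2  2  2
  d 0  1  2  2  2
  b 0  1  2  2  2
  b 0  1  2  2  2
LCS: 'cc'
LCS length = 2

2


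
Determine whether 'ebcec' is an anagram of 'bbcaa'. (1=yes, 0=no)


Sort characters of 'ebcec': 'bccee'
Sort characters of 'bbcaa': 'aabbc'
Sorted forms differ -> they are NOT anagrams
Result: 0

0


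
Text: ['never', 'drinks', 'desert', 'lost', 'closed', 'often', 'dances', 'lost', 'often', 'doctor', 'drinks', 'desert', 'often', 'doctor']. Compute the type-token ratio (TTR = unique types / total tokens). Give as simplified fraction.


Tokens: 14
Unique types: ('closed', 'dances', 'desert', 'doctor', 'drinks', 'lost', 'never', 'often') = 8
TTR = 8/14
Simplify: divide both by 2 -> 4/7
TTR = 4/7

4/7


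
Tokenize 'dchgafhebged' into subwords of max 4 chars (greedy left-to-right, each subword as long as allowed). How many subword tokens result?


'dchgafhebged' has 12 characters.
Chunking with max size 4:
  Chunk 1: 'dchg' (positions 0-3)
  Chunk 2: 'afhe' (positions 4-7)
  Chunk 3: 'bged' (positions 8-11)
Total chunks: ceil(12 / 4) = 3

3


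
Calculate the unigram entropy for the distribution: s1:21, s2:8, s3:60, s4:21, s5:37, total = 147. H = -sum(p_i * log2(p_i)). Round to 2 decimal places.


Computing entropy H = -sum(p_i * log2(p_i)):
  s1: p = 21/147 = 0.1429, -p*log2(p) = 0.4011
  s2: p = 8/147 = 0.0544, -p*log2(p) = 0.2286
  s3: p = 60/147 = 0.4082, -p*log2(p) = 0.5277
  s4: p = 21/147 = 0.1429, -p*log2(p) = 0.4011
  s5: p = 37/147 = 0.2517, -p*log2(p) = 0.5009
H = sum of terms = 2.0594
Rounded to 2 decimals: 2.06

2.06


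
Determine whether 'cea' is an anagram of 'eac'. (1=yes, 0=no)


Sort characters of 'cea': 'ace'
Sort characters of 'eac': 'ace'
Sorted forms match -> they ARE anagrams
Result: 1

1


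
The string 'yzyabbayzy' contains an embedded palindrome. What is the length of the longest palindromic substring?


Scanning 'yzyabbayzy' for palindromic substrings.
Substring at positions 0-9: 'yzyabbayzy'.
Check: reverse('yzyabbayzy') = 'yzyabbayzy' -> palindrome confirmed.
No longer palindromic substring exists; longest length = 10

10


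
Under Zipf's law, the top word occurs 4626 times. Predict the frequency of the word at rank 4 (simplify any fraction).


Zipf's law: freq(rank) = f1 / rank
f1 = 4626, rank = 4
freq = 4626 / 4
GCD(4626, 4) = 2
Simplified: 2313/2

2313/2


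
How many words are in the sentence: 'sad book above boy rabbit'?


Counting words by splitting on spaces:
  Word 1: 'sad'
  Word 2: 'book'
  Word 3: 'above'
  Word 4: 'boy'
  Word 5: 'rabbit'
Total words: 5

5


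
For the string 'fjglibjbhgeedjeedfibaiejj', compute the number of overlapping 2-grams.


String 'fjglibjbhgeedjeedfibaiejj' has length L = 25.
Number of overlapping n-grams = L - n + 1
Substituting: 25 - 2 + 1 = 24

24


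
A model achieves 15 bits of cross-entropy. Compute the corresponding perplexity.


Perplexity formula: PP = 2^H
H = 15
PP = 2^15
PP = 2^15 = 32768

32768


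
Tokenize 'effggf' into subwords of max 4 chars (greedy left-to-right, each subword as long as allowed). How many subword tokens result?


'effggf' has 6 characters.
Chunking with max size 4:
  Chunk 1: 'effg' (positions 0-3)
  Chunk 2: 'gf' (positions 4-5)
Total chunks: ceil(6 / 4) = 2

2


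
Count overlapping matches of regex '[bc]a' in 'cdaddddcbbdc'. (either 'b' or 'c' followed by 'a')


Pattern: [bc]a means either 'b' or 'c' followed by 'a'.
Scanning 'cdaddddcbbdc' position-by-position:
  Pos 0: window 'cd' -> no
  Pos 1: window 'da' -> no
  Pos 2: window 'ad' -> no
  Pos 3: window 'dd' -> no
  Pos 4: window 'dd' -> no
  Pos 5: window 'dd' -> no
  Pos 6: window 'dc' -> no
  Pos 7: window 'cb' -> no
  Pos 8: window 'bb' -> no
  Pos 9: window 'bd' -> no
  Pos 10: window 'dc' -> no
  Pos 11: window 'c' -> no
Total matches: 0

0


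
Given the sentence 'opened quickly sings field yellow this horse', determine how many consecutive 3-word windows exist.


Word trigrams from [7] words:
  Trigram 1: (opened quickly sings)
  Trigram 2: (quickly sings field)
  Trigram 3: (sings field yellow)
  Trigram 4: (field yellow this)
  Trigram 5: (yellow this horse)
Total word trigrams: 7 - 2 = 5

5


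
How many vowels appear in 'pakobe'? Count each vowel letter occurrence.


Scanning each character of 'pakobe':
  Position 1: 'p' -> consonant (running count: 0)
  Position 2: 'a' -> vowel (running count: 1)
  Position 3: 'k' -> consonant (running count: 1)
  Position 4: 'o' -> vowel (running count: 2)
  Position 5: 'b' -> consonant (running count: 2)
  Position 6: 'e' -> vowel (running count: 3)
Total vowels: 3

3


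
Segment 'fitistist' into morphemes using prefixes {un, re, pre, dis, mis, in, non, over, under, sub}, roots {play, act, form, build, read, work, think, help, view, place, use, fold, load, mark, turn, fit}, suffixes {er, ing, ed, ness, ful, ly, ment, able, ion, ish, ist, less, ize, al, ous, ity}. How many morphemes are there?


Segmenting 'fitistist' against the inventory:
  'fit' -> root (morpheme 1)
  'ist' -> suffix (morpheme 2)
  'ist' -> suffix (morpheme 3)
Total morphemes: 3

3


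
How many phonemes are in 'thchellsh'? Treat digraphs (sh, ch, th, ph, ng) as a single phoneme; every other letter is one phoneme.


Parsing 'thchellsh' greedily, digraphs first:
  'th' -> digraph (1 consonant phoneme) (phonemes so far: 1)
  'ch' -> digraph (1 consonant phoneme) (phonemes so far: 2)
  'e' -> vowel phoneme (phonemes so far: 3)
  'l' -> consonant phoneme (phonemes so far: 4)
  'l' -> consonant phoneme (phonemes so far: 5)
  'sh' -> digraph (1 consonant phoneme) (phonemes so far: 6)
Total phonemes: 6

6


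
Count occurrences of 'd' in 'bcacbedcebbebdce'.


Scanning 'bcacbedcebbebdce' for 'd':
  Position 6: 'd' -> MATCH (count: 1)
  Position 13: 'd' -> MATCH (count: 2)
Total occurrences of 'd': 2

2


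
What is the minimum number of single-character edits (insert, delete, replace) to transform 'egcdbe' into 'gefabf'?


Building DP table for s1='egcdbe' (len 6) and s2='gefabf' (len 6):
       g  e  f  a  b  f
    0  1  2  3  4  5  6
  e 1  1  1  2  3  4  5
  g 2  1  2  2  3  4  5
  c 3  2  2  3  3  4  5
  d 4  3  3  3  4  4  5
  b 5  4  4  4  4  4  5
  e 6  5  4  5  5  5  5
Edit distance = dp[6][6] = 5

5


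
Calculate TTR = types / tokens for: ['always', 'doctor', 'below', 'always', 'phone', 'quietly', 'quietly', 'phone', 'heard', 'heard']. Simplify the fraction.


Tokens: 10
Unique types: ('always', 'below', 'doctor', 'heard', 'phone', 'quietly') = 6
TTR = 6/10
Simplify: divide both by 2 -> 3/5
TTR = 3/5

3/5


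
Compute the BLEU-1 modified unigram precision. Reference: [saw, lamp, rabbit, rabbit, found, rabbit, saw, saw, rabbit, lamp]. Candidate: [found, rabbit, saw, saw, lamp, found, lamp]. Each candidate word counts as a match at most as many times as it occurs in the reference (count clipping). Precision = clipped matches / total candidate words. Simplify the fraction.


Reference word counts: {'found': 1, 'lamp': 2, 'rabbit': 4, 'saw': 3}
Checking each candidate word (with clipping):
  'found' -> in reference (ref count 1, used 1/1) -> match (matches: 1)
  'rabbit' -> in reference (ref count 4, used 1/4) -> match (matches: 2)
  'saw' -> in reference (ref count 3, used 1/3) -> match (matches: 3)
  'saw' -> in reference (ref count 3, used 2/3) -> match (matches: 4)
  'lamp' -> in reference (ref count 2, used 1/2) -> match (matches: 5)
  'found' -> ref count 1 already used up (1/1) -> clipped, no match (matches: 5)
  'lamp' -> in reference (ref count 2, used 2/2) -> match (matches: 6)
Clipped matches: 6, Candidate length: 7
Precision = 6/7

6/7


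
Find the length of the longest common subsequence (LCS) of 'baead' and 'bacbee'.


DP table for LCS of 'baead' and 'bacbee':
       b  a  c  b  e  e
    0  0  0  0  0  0  0
  b 0  1  1  1  1  1  1
  a 0  1  2  2  2  2  2
  e 0  1  2  2  2  3  3
  a 0  1  2  2  2  3  3
  d 0  1  2  2  2  3  3
LCS: 'bae'
LCS length = 3

3


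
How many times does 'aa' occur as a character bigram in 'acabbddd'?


Scanning 'acabbddd' for bigram 'aa':
  Position 0: 'ac' -> no
  Position 1: 'ca' -> no
  Position 2: 'ab' -> no
  Position 3: 'bb' -> no
  Position 4: 'bd' -> no
  Position 5: 'dd' -> no
  Position 6: 'dd' -> no
Total matches: 0

0


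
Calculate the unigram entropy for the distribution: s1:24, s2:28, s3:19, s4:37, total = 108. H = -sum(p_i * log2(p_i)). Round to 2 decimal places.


Computing entropy H = -sum(p_i * log2(p_i)):
  s1: p = 24/108 = 0.2222, -p*log2(p) = 0.4822
  s2: p = 28/108 = 0.2593, -p*log2(p) = 0.5049
  s3: p = 19/108 = 0.1759, -p*log2(p) = 0.4410
  s4: p = 37/108 = 0.3426, -p*log2(p) = 0.5295
H = sum of terms = 1.9576
Rounded to 2 decimals: 1.96

1.96


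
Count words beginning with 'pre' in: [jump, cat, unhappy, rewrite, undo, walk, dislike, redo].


Checking each word for prefix 'pre':
  'jump' -> no (count: 0)
  'cat' -> no (count: 0)
  'unhappy' -> no (count: 0)
  'rewrite' -> no (count: 0)
  'undo' -> no (count: 0)
  'walk' -> no (count: 0)
  'dislike' -> no (count: 0)
  'redo' -> no (count: 0)
Total with prefix 'pre': 0

0


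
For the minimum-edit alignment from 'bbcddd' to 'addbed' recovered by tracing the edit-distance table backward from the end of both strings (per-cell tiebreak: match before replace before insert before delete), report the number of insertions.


Edit distance = 5. Backtracking from cell (6, 6) with preference match > replace > insert > delete,
then listing the resulting alignment 'bbcddd' -> 'addbed' left to right:
  Step 1: replace b->a
  Step 2: replace b->d
  Step 3: replace c->d
  Step 4: replace d->b
  Step 5: replace d->e
  Step 6: keep 'd'
Total insertions: 0

0


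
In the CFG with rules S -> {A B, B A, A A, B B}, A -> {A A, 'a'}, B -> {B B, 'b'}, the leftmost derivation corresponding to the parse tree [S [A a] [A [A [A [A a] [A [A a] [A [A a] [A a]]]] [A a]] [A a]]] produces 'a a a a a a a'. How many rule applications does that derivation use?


Every bracketed nonterminal node [X ...] in the tree is produced by exactly one rule application.
Reading the tree off as a leftmost derivation:
  Step 1: S  =>  A A   (applied S -> A A)
  Step 2: A A  =>  a A   (applied A -> a)
  Step 3: a A  =>  a A A   (applied A -> A A)
  Step 4: a A A  =>  a A A A   (applied A -> A A)
  Step 5: a A A A  =>  a A A A A   (applied A -> A A)
  Step 6: a A A A A  =>  a a A A A   (applied A -> a)
  Step 7: a a A A A  =>  a a A A A A   (applied A -> A A)
  Step 8: a a A A A A  =>  a a a A A A   (applied A -> a)
  Step 9: a a a A A A  =>  a a a A A A A   (applied A -> A A)
  Step 10: a a a A A A A  =>  a a a a A A A   (applied A -> a)
  Step 11: a a a a A A A  =>  a a a a a A A   (applied A -> a)
  Step 12: a a a a a A A  =>  a a a a a a A   (applied A -> a)
  Step 13: a a a a a a A  =>  a a a a a a a   (applied A -> a)
Final yield: a a a a a a a
Total rewrite steps: 13

13


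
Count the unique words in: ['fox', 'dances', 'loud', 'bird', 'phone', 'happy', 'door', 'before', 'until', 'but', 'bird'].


Listing all tokens and tracking unique types:
  Token 1: 'fox' -> NEW (unique so far: 1)
  Token 2: 'dances' -> NEW (unique so far: 2)
  Token 3: 'loud' -> NEW (unique so far: 3)
  Token 4: 'bird' -> NEW (unique so far: 4)
  Token 5: 'phone' -> NEW (unique so far: 5)
  Token 6: 'happy' -> NEW (unique so far: 6)
  Token 7: 'door' -> NEW (unique so far: 7)
  Token 8: 'before' -> NEW (unique so far: 8)
  Token 9: 'until' -> NEW (unique so far: 9)
  Token 10: 'but' -> NEW (unique so far: 10)
  Token 11: 'bird' -> duplicate (unique so far: 10)
Unique types: ('before', 'bird', 'but', 'dances', 'door', 'fox', 'happy', 'loud', 'phone', 'until')
Vocabulary size: 10

10


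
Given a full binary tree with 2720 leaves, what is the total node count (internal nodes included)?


Leaf nodes (terminals): 2720
Internal nodes = n - 1 = 2720 - 1 = 2719
Total = leaves + internal = 2720 + 2719 = 5439

5439


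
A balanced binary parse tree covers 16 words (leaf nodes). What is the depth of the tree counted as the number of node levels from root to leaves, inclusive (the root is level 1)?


In a balanced binary tree with n leaves the deepest leaf is ceil(log2(n)) edges below the root,
so counting node levels inclusive of root and leaves gives ceil(log2(n)) + 1 levels.
log2(16) = 4.0000
ceil(4.0000) = 4
levels = 4 + 1 = 5

5


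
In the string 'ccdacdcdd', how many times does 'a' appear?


Scanning 'ccdacdcdd' for 'a':
  Position 3: 'a' -> MATCH (count: 1)
Total occurrences of 'a': 1

1


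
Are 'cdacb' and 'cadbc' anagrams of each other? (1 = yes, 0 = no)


Sort characters of 'cdacb': 'abccd'
Sort characters of 'cadbc': 'abccd'
Sorted forms match -> they ARE anagrams
Result: 1

1


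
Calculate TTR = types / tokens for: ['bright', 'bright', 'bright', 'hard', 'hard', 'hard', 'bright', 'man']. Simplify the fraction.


Tokens: 8
Unique types: ('bright', 'hard', 'man') = 3
TTR = 3/8
Already in lowest terms.

3/8


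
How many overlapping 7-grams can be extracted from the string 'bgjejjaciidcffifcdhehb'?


String 'bgjejjaciidcffifcdhehb' has length L = 22.
Number of overlapping n-grams = L - n + 1
Substituting: 22 - 7 + 1 = 16

16


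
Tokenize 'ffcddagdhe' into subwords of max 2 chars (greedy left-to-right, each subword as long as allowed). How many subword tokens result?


'ffcddagdhe' has 10 characters.
Chunking with max size 2:
  Chunk 1: 'ff' (positions 0-1)
  Chunk 2: 'cd' (positions 2-3)
  Chunk 3: 'da' (positions 4-5)
  Chunk 4: 'gd' (positions 6-7)
  Chunk 5: 'he' (positions 8-9)
Total chunks: ceil(10 / 2) = 5

5


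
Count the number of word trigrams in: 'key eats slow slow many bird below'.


Word trigrams from [7] words:
  Trigram 1: (key eats slow)
  Trigram 2: (eats slow slow)
  Trigram 3: (slow slow many)
  Trigram 4: (slow many bird)
  Trigram 5: (many bird below)
Total word trigrams: 7 - 2 = 5

5


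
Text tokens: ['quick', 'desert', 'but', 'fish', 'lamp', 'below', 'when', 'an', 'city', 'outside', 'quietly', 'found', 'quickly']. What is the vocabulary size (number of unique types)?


Listing all tokens and tracking unique types:
  Token 1: 'quick' -> NEW (unique so far: 1)
  Token 2: 'desert' -> NEW (unique so far: 2)
  Token 3: 'but' -> NEW (unique so far: 3)
  Token 4: 'fish' -> NEW (unique so far: 4)
  Token 5: 'lamp' -> NEW (unique so far: 5)
  Token 6: 'below' -> NEW (unique so far: 6)
  Token 7: 'when' -> NEW (unique so far: 7)
  Token 8: 'an' -> NEW (unique so far: 8)
  Token 9: 'city' -> NEW (unique so far: 9)
  Token 10: 'outside' -> NEW (unique so far: 10)
  Token 11: 'quietly' -> NEW (unique so far: 11)
  Token 12: 'found' -> NEW (unique so far: 12)
  Token 13: 'quickly' -> NEW (unique so far: 13)
Unique types: ('an', 'below', 'but', 'city', 'desert', 'fish', 'found', 'lamp', 'outside', 'quick', 'quickly', 'quietly', 'when')
Vocabulary size: 13

13


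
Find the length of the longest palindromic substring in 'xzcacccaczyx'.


Scanning 'xzcacccaczyx' for palindromic substrings.
Substring at positions 1-9: 'zcacccacz'.
Check: reverse('zcacccacz') = 'zcacccacz' -> palindrome confirmed.
Neighbouring characters ('x' / 'y') break symmetry, so it cannot extend further.
No longer palindromic substring exists; longest length = 9

9


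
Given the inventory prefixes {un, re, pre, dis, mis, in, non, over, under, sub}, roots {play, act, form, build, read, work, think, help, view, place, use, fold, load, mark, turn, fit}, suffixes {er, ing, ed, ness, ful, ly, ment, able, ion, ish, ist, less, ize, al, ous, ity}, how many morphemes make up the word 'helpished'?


Segmenting 'helpished' against the inventory:
  'help' -> root (morpheme 1)
  'ish' -> suffix (morpheme 2)
  'ed' -> suffix (morpheme 3)
Total morphemes: 3

3


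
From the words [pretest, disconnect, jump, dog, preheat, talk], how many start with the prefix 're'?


Checking each word for prefix 're':
  'pretest' -> no (count: 0)
  'disconnect' -> no (count: 0)
  'jump' -> no (count: 0)
  'dog' -> no (count: 0)
  'preheat' -> no (count: 0)
  'talk' -> no (count: 0)
Total with prefix 're': 0

0


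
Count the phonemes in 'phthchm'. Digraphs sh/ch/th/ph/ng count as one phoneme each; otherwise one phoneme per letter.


Parsing 'phthchm' greedily, digraphs first:
  'ph' -> digraph (1 consonant phoneme) (phonemes so far: 1)
  'th' -> digraph (1 consonant phoneme) (phonemes so far: 2)
  'ch' -> digraph (1 consonant phoneme) (phonemes so far: 3)
  'm' -> consonant phoneme (phonemes so far: 4)
Total phonemes: 4

4


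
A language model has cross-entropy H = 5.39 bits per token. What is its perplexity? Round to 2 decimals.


Perplexity formula: PP = 2^H
H = 5.39
PP = 2^5.39
Decompose: 2^5.39 = 2^5 * 2^0.39
2^5 = 32, 2^0.39 ~ 1.3103934
PP ~ 32 * 1.3103934 = 41.9325888
Rounded to 2 decimals: 41.93

41.93


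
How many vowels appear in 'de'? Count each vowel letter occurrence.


Scanning each character of 'de':
  Position 1: 'd' -> consonant (running count: 0)
  Position 2: 'e' -> vowel (running count: 1)
Total vowels: 1

1


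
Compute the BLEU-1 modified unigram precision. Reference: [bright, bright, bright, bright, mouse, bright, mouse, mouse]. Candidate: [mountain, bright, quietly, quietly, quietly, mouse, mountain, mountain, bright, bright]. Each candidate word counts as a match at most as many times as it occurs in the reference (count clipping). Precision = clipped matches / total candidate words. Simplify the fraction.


Reference word counts: {'bright': 5, 'mouse': 3}
Checking each candidate word (with clipping):
  'mountain' -> not in reference -> no match (matches: 0)
  'bright' -> in reference (ref count 5, used 1/5) -> match (matches: 1)
  'quietly' -> not in reference -> no match (matches: 1)
  'quietly' -> not in reference -> no match (matches: 1)
  'quietly' -> not in reference -> no match (matches: 1)
  'mouse' -> in reference (ref count 3, used 1/3) -> match (matches: 2)
  'mountain' -> not in reference -> no match (matches: 2)
  'mountain' -> not in reference -> no match (matches: 2)
  'bright' -> in reference (ref count 5, used 2/5) -> match (matches: 3)
  'bright' -> in reference (ref count 5, used 3/5) -> match (matches: 4)
Clipped matches: 4, Candidate length: 10
Precision = 4/10 = 2/5

2/5


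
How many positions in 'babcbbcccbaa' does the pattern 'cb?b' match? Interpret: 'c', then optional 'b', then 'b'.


Pattern: cb?b means 'c', then optional 'b', then 'b'.
Scanning 'babcbbcccbaa' position-by-position:
  Pos 0: window 'bab' -> no
  Pos 1: window 'abc' -> no
  Pos 2: window 'bcb' -> no
  Pos 3: window 'cbb' -> MATCH
  Pos 4: window 'bbc' -> no
  Pos 5: window 'bcc' -> no
  Pos 6: window 'ccc' -> no
  Pos 7: window 'ccb' -> no
  Pos 8: window 'cba' -> MATCH
  Pos 9: window 'baa' -> no
  Pos 10: window 'aa' -> no
  Pos 11: window 'a' -> no
Total matches: 2

2


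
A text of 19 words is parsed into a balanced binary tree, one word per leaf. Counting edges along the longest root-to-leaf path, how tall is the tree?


In a balanced binary tree with n leaves the deepest leaf is ceil(log2(n)) edges below the root.
log2(19) = 4.2479
ceil(4.2479) = 5
height (edges) = 5

5
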